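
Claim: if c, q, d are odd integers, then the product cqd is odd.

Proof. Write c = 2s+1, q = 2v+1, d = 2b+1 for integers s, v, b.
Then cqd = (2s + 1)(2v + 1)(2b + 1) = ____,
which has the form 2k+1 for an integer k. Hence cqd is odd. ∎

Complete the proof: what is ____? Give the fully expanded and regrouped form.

(2s + 1)(2v + 1)(2b + 1) = 8bsv + 4bs + 4bv + 2b + 4sv + 2s + 2v + 1
= 2(4bsv + 2bs + 2bv + b + 2sv + s + v) + 1.
Since 4bsv + 2bs + 2bv + b + 2sv + s + v is an integer, the product is of the form 2k+1 for an integer k.

2(4bsv + 2bs + 2bv + b + 2sv + s + v) + 1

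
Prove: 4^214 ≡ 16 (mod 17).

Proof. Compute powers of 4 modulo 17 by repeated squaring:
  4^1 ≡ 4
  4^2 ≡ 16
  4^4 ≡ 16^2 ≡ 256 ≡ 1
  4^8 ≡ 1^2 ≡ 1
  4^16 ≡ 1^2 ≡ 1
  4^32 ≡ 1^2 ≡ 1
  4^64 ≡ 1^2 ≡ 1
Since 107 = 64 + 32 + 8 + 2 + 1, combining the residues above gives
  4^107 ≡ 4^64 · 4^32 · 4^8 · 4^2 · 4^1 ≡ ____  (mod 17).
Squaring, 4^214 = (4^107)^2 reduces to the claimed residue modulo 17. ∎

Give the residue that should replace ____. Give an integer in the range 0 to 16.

13

4^64 · 4^32 · 4^8 · 4^2 · 4^1 ≡ 1 · 1 · 1 · 16 · 4 = 64.
64 mod 17 = 13, so 4^107 ≡ 13 (mod 17).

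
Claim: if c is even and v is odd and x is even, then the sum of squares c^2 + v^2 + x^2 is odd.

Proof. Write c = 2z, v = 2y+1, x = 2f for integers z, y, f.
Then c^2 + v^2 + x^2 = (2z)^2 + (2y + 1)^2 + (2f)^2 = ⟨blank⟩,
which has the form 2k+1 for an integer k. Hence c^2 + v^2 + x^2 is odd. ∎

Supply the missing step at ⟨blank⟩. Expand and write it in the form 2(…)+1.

Expanding: (2z)^2 + (2y + 1)^2 + (2f)^2 = 4f^2 + 4y^2 + 4y + 4z^2 + 1.
Every term except the constant is even, so this is 2(2f^2 + 2y^2 + 2y + 2z^2) + 1,
and 2f^2 + 2y^2 + 2y + 2z^2 ∈ ℤ gives the required form.

2(2f^2 + 2y^2 + 2y + 2z^2) + 1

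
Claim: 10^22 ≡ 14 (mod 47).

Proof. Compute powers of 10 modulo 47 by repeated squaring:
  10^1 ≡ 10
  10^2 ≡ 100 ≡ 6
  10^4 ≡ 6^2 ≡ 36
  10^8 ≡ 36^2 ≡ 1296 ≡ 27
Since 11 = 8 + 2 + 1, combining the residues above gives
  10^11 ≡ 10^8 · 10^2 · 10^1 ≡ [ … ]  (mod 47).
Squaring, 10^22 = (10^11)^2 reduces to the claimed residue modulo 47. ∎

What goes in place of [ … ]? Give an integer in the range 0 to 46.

22

Multiply the listed residues: 27 · 6 · 10 = 162 → 1620.
Reducing modulo 47: 1620 = 34·47 + 22, so 10^11 ≡ 22.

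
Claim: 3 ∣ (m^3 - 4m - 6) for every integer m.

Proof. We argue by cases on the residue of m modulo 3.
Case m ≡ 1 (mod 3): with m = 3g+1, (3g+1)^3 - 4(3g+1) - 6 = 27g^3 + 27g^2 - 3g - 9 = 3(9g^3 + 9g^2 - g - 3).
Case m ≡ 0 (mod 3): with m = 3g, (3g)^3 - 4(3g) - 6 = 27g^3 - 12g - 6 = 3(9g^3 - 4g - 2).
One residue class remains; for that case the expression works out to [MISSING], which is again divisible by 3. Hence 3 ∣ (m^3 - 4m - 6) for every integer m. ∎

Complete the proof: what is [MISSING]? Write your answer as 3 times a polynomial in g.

Only m ≡ 2 (mod 3) is unaccounted for. Put m = 3g+2:
(3g+2)^3 - 4(3g+2) - 6 expands to 27g^3 + 54g^2 + 24g - 6,
and factoring out 3 leaves 3(9g^3 + 18g^2 + 8g - 2).

3(9g^3 + 18g^2 + 8g - 2)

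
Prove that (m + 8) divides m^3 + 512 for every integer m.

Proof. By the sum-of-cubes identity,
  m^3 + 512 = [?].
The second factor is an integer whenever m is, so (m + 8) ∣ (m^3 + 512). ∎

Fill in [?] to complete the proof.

(m + 8)(m^2 - 8m + 64)

Polynomial division of m^3 + 512 by m + 8 leaves remainder 0 and quotient m^2 - 8m + 64.
Hence m^3 + 512 = (m + 8)(m^2 - 8m + 64).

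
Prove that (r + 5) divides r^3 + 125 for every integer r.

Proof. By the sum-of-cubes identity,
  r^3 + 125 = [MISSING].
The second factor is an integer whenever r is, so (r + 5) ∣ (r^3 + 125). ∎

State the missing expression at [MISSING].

(r + 5)(r^2 - 5r + 25)

Polynomial division of r^3 + 125 by r + 5 leaves remainder 0 and quotient r^2 - 5r + 25.
Hence r^3 + 125 = (r + 5)(r^2 - 5r + 25).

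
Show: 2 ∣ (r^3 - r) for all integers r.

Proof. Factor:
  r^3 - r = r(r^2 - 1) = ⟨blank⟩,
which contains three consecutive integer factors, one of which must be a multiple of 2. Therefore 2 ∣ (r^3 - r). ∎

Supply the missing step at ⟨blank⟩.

r(r^2 - 1) = r(r - 1)(r + 1) = (r - 1)r(r + 1).
These three factors are consecutive integers, so their product is divisible by 2.

(r - 1)r(r + 1)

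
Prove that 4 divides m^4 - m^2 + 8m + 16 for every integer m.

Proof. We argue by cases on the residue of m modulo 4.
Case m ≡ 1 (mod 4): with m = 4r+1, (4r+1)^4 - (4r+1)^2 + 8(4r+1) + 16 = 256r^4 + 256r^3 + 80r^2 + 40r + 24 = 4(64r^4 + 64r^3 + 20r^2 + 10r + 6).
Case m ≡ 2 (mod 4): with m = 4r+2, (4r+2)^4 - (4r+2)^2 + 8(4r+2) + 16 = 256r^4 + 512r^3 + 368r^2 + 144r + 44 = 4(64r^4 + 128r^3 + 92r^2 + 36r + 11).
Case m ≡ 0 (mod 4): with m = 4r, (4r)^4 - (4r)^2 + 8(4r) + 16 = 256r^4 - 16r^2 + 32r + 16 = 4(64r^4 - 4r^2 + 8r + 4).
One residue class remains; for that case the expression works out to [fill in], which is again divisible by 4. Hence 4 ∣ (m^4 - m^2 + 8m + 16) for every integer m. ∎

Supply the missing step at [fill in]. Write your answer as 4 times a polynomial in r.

Only m ≡ 3 (mod 4) is unaccounted for. Put m = 4r+3:
(4r+3)^4 - (4r+3)^2 + 8(4r+3) + 16 expands to 256r^4 + 768r^3 + 848r^2 + 440r + 112,
and factoring out 4 leaves 4(64r^4 + 192r^3 + 212r^2 + 110r + 28).

4(64r^4 + 192r^3 + 212r^2 + 110r + 28)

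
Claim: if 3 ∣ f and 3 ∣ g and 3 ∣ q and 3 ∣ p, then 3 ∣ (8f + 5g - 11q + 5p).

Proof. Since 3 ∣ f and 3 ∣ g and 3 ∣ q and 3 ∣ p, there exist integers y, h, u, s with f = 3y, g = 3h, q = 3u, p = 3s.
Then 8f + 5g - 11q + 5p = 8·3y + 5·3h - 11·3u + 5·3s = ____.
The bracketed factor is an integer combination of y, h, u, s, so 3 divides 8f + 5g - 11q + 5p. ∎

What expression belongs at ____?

3(5h + 5s - 11u + 8y)

Each term has a factor of 3: 8·3y + 5·3h - 11·3u + 5·3s = 3·(5h + 5s - 11u + 8y).
Since 5h + 5s - 11u + 8y is an integer, 3 ∣ (8f + 5g - 11q + 5p).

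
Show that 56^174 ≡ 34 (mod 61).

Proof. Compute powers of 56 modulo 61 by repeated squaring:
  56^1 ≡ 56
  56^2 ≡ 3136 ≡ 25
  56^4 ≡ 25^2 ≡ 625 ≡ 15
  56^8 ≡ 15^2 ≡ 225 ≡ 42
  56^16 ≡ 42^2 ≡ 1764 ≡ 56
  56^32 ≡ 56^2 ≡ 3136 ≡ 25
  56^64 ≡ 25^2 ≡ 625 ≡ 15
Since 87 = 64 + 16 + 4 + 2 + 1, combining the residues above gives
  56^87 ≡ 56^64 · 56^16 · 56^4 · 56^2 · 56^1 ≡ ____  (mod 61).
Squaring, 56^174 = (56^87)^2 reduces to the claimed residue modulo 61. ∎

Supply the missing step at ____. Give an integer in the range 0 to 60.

20

56^64 · 56^16 · 56^4 · 56^2 · 56^1 ≡ 15 · 56 · 15 · 25 · 56 = 17640000.
17640000 mod 61 = 20, so 56^87 ≡ 20 (mod 61).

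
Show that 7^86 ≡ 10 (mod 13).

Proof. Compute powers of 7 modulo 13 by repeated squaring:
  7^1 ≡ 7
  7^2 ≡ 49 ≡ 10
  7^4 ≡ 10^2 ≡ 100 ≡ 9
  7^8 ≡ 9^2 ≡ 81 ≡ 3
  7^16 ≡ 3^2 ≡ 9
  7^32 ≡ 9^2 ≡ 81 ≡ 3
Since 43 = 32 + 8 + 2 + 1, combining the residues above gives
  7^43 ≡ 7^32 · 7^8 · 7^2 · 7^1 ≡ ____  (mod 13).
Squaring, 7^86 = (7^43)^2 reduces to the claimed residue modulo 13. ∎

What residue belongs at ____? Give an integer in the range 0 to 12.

Multiply the listed residues: 3 · 3 · 10 · 7 = 9 → 90 → 630.
Reducing modulo 13: 630 = 48·13 + 6, so 7^43 ≡ 6.

6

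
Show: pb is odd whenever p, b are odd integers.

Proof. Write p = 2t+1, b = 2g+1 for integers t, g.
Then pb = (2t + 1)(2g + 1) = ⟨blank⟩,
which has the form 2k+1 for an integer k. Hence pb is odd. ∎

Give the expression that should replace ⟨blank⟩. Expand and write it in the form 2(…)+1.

(2t + 1)(2g + 1) = 4gt + 2g + 2t + 1
= 2(2gt + g + t) + 1.
Since 2gt + g + t is an integer, the product is of the form 2k+1 for an integer k.

2(2gt + g + t) + 1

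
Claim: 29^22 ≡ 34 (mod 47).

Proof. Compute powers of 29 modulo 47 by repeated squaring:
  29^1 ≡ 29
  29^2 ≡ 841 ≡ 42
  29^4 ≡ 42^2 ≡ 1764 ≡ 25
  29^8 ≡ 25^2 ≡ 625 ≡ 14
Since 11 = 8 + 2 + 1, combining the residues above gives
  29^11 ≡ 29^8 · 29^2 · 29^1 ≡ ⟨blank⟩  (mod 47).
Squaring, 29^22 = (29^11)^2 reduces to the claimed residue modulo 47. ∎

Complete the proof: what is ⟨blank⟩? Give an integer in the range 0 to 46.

29^8 · 29^2 · 29^1 ≡ 14 · 42 · 29 = 17052.
17052 mod 47 = 38, so 29^11 ≡ 38 (mod 47).

38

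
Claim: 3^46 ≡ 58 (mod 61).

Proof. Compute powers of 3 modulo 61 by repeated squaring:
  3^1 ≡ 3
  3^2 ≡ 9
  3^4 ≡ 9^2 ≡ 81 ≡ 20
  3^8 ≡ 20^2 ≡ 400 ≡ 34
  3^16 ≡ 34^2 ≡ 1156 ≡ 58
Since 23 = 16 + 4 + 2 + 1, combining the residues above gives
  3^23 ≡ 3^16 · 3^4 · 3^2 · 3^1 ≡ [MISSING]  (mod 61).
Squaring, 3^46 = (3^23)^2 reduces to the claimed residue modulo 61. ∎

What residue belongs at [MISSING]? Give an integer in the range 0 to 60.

Multiply the listed residues: 58 · 20 · 9 · 3 = 1160 → 10440 → 31320.
Reducing modulo 61: 31320 = 513·61 + 27, so 3^23 ≡ 27.

27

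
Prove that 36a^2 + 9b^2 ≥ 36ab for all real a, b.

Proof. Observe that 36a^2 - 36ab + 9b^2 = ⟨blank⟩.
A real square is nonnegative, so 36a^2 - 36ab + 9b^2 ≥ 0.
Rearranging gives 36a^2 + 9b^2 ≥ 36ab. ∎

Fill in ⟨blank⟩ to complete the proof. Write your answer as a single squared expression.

(6a - 3b)^2

The leading and trailing coefficients are 6^2 and 3^2, and 36 = 2·6·3, so the trinomial is (6a - 3b)^2.
Hence 36a^2 - 36ab + 9b^2 ≥ 0.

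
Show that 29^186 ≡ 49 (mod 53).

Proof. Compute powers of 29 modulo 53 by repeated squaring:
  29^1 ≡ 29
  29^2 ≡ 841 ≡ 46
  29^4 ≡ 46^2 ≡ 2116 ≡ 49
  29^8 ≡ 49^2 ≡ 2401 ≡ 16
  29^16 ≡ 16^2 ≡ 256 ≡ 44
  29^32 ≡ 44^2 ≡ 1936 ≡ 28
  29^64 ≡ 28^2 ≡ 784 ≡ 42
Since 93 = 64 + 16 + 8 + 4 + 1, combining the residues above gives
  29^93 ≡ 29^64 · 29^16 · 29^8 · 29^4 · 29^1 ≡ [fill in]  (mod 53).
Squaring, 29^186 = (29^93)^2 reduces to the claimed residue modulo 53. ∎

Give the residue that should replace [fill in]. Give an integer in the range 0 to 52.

Multiply the listed residues: 42 · 44 · 16 · 49 · 29 = 1848 → 29568 → 1448832 → 42016128.
Reducing modulo 53: 42016128 = 792757·53 + 7, so 29^93 ≡ 7.

7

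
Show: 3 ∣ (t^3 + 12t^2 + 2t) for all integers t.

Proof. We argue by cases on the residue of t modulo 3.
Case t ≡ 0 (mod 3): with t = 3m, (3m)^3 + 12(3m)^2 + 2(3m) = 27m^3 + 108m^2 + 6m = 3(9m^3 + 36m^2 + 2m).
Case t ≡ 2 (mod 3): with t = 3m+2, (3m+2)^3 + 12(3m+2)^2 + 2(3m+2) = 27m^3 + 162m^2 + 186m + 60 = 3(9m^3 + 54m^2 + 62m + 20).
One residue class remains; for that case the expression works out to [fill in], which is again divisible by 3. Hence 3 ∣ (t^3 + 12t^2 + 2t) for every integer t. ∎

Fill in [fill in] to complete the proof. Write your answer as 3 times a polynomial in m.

3(9m^3 + 45m^2 + 29m + 5)

Only t ≡ 1 (mod 3) is unaccounted for. Put t = 3m+1:
(3m+1)^3 + 12(3m+1)^2 + 2(3m+1) expands to 27m^3 + 135m^2 + 87m + 15,
and factoring out 3 leaves 3(9m^3 + 45m^2 + 29m + 5).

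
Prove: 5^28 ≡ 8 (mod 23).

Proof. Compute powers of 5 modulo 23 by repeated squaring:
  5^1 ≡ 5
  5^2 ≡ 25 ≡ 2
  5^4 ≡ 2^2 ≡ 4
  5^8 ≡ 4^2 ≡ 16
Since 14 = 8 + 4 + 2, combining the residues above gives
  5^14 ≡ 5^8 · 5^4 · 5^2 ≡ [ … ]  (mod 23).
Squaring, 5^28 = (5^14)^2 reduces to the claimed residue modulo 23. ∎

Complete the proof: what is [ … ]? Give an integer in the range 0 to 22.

Multiply the listed residues: 16 · 4 · 2 = 64 → 128.
Reducing modulo 23: 128 = 5·23 + 13, so 5^14 ≡ 13.

13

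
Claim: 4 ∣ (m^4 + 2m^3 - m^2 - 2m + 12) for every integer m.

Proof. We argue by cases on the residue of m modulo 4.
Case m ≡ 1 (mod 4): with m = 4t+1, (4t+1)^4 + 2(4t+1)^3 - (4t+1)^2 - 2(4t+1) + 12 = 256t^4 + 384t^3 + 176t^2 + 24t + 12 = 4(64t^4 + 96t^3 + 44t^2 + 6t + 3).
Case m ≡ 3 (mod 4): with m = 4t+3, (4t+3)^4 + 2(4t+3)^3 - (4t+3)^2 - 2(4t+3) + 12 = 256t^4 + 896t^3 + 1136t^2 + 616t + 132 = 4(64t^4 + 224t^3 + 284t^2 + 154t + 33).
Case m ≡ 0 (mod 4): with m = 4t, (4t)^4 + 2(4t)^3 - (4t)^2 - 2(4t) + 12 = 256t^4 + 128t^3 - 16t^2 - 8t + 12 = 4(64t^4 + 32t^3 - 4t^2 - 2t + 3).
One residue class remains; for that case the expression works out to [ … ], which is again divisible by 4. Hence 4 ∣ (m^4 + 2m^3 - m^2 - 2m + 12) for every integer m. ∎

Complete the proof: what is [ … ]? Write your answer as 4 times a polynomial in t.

4(64t^4 + 160t^3 + 140t^2 + 50t + 9)

Only m ≡ 2 (mod 4) is unaccounted for. Put m = 4t+2:
(4t+2)^4 + 2(4t+2)^3 - (4t+2)^2 - 2(4t+2) + 12 expands to 256t^4 + 640t^3 + 560t^2 + 200t + 36,
and factoring out 4 leaves 4(64t^4 + 160t^3 + 140t^2 + 50t + 9).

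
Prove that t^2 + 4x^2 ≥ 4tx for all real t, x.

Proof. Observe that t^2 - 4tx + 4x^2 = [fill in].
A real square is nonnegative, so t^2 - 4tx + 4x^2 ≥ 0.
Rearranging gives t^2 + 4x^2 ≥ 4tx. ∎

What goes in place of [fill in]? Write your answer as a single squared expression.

The leading and trailing coefficients are 1^2 and 2^2, and 4 = 2·1·2, so the trinomial is (t - 2x)^2.
Hence t^2 - 4tx + 4x^2 ≥ 0.

(t - 2x)^2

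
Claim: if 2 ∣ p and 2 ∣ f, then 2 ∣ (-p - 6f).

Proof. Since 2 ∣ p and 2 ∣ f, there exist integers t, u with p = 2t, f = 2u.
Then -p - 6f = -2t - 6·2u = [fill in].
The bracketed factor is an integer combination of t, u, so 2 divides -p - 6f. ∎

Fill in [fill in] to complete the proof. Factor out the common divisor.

2(-t - 6u)

Pull the common 2 out of every term: -2t - 6·2u = 2(-t - 6u).
-t - 6u is an integer, which exhibits the divisibility.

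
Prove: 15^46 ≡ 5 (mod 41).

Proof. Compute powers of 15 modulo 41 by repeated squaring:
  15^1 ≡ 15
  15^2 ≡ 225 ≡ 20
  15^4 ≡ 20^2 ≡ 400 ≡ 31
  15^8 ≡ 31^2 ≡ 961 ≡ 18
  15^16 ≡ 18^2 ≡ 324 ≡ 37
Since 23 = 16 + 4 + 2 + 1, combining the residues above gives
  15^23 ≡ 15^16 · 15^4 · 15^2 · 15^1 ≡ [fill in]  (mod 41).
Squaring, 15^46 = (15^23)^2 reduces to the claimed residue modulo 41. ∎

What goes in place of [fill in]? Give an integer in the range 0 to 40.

28

15^16 · 15^4 · 15^2 · 15^1 ≡ 37 · 31 · 20 · 15 = 344100.
344100 mod 41 = 28, so 15^23 ≡ 28 (mod 41).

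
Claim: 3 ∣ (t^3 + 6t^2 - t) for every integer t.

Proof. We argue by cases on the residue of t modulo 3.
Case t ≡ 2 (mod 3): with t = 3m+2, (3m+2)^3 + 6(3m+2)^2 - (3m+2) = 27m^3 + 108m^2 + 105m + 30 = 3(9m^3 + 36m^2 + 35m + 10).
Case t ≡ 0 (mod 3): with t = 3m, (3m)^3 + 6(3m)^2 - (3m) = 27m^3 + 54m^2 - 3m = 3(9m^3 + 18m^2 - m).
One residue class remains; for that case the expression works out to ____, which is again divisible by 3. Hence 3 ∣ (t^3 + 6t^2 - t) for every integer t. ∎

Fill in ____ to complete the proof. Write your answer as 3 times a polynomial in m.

Only t ≡ 1 (mod 3) is unaccounted for. Put t = 3m+1:
(3m+1)^3 + 6(3m+1)^2 - (3m+1) expands to 27m^3 + 81m^2 + 42m + 6,
and factoring out 3 leaves 3(9m^3 + 27m^2 + 14m + 2).

3(9m^3 + 27m^2 + 14m + 2)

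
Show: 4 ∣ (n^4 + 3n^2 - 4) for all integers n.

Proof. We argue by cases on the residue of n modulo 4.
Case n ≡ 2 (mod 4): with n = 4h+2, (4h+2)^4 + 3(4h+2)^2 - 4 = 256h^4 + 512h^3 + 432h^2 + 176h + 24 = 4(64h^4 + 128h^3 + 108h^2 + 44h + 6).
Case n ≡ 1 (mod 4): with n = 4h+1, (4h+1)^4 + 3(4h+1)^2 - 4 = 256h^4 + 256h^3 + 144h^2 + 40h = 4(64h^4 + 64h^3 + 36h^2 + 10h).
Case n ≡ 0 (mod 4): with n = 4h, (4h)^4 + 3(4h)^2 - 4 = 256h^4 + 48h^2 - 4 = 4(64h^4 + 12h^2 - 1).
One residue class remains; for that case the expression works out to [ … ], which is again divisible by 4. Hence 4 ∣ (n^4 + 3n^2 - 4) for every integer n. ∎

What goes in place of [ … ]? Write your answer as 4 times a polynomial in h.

Only n ≡ 3 (mod 4) is unaccounted for. Put n = 4h+3:
(4h+3)^4 + 3(4h+3)^2 - 4 expands to 256h^4 + 768h^3 + 912h^2 + 504h + 104,
and factoring out 4 leaves 4(64h^4 + 192h^3 + 228h^2 + 126h + 26).

4(64h^4 + 192h^3 + 228h^2 + 126h + 26)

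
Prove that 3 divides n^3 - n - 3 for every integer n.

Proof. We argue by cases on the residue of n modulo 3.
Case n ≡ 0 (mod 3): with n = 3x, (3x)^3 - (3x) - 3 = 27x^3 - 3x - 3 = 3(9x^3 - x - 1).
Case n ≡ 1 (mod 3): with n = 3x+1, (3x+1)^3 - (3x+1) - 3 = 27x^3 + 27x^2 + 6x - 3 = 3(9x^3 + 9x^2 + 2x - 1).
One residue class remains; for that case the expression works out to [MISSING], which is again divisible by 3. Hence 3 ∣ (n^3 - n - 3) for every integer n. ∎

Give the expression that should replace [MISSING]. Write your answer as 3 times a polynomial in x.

Only n ≡ 2 (mod 3) is unaccounted for. Put n = 3x+2:
(3x+2)^3 - (3x+2) - 3 expands to 27x^3 + 54x^2 + 33x + 3,
and factoring out 3 leaves 3(9x^3 + 18x^2 + 11x + 1).

3(9x^3 + 18x^2 + 11x + 1)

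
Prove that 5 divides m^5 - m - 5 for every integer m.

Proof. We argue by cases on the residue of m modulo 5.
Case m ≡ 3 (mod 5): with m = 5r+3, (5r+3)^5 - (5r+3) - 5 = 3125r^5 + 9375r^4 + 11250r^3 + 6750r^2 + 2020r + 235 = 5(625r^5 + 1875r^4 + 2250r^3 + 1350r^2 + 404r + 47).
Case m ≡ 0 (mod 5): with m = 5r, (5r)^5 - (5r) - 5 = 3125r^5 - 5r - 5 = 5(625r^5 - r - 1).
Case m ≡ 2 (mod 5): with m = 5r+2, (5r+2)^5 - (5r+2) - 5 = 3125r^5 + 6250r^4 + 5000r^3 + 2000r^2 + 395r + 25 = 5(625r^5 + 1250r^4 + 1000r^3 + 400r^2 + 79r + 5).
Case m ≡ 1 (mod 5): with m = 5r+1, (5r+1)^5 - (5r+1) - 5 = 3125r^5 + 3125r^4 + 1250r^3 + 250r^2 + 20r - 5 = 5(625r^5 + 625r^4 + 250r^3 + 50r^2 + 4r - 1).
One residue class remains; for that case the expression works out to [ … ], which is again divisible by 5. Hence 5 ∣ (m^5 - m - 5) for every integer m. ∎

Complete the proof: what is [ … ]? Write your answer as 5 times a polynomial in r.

5(625r^5 + 2500r^4 + 4000r^3 + 3200r^2 + 1279r + 203)

The residues treated are {3, 0, 2, 1}, so the missing case is m ≡ 4 (mod 5); write m = 5r+4.
Then (5r+4)^5 - (5r+4) - 5 = 3125r^5 + 12500r^4 + 20000r^3 + 16000r^2 + 6395r + 1015 = 5(625r^5 + 2500r^4 + 4000r^3 + 3200r^2 + 1279r + 203).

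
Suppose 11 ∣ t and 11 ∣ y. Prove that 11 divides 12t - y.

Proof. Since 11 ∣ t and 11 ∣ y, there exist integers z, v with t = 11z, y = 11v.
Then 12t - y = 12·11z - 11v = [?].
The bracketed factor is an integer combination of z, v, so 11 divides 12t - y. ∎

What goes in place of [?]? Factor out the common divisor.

Each term has a factor of 11: 12·11z - 11v = 11·(-v + 12z).
Since -v + 12z is an integer, 11 ∣ (12t - y).

11(-v + 12z)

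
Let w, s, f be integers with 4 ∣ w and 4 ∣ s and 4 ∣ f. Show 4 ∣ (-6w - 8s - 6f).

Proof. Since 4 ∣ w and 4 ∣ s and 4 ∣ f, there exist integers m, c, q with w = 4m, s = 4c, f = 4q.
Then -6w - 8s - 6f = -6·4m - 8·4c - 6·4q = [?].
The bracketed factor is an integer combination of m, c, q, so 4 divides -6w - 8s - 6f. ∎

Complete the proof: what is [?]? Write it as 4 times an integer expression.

4(-8c - 6m - 6q)

Pull the common 4 out of every term: -6·4m - 8·4c - 6·4q = 4(-8c - 6m - 6q).
-8c - 6m - 6q is an integer, which exhibits the divisibility.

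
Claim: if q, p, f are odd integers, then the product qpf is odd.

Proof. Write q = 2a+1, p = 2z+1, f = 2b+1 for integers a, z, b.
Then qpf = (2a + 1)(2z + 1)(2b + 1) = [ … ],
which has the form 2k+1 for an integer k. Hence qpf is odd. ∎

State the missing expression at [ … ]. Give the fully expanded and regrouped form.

(2a + 1)(2z + 1)(2b + 1) = 8abz + 4ab + 4az + 2a + 4bz + 2b + 2z + 1
= 2(4abz + 2ab + 2az + a + 2bz + b + z) + 1.
Since 4abz + 2ab + 2az + a + 2bz + b + z is an integer, the product is of the form 2k+1 for an integer k.

2(4abz + 2ab + 2az + a + 2bz + b + z) + 1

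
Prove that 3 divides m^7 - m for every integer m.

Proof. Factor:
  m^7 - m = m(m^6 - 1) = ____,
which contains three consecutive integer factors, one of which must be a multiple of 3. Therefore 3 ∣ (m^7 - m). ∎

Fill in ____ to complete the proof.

m^6 - 1 = (m^2 - 1)(m^4 + m^2 + 1), and m^2 - 1 = (m-1)(m+1).
So m(m^6 - 1) = (m - 1)m(m + 1)(m^4 + m^2 + 1).

(m - 1)m(m + 1)(m^4 + m^2 + 1)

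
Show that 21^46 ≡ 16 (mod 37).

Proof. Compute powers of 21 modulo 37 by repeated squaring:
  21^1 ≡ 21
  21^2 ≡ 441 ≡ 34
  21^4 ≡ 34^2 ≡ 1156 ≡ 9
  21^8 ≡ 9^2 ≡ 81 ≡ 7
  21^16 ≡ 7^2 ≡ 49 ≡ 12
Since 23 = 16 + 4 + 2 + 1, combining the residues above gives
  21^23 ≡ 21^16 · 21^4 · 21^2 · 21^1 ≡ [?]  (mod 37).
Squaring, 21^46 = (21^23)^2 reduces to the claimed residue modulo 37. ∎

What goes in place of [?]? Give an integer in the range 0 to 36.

4

Multiply the listed residues: 12 · 9 · 34 · 21 = 108 → 3672 → 77112.
Reducing modulo 37: 77112 = 2084·37 + 4, so 21^23 ≡ 4.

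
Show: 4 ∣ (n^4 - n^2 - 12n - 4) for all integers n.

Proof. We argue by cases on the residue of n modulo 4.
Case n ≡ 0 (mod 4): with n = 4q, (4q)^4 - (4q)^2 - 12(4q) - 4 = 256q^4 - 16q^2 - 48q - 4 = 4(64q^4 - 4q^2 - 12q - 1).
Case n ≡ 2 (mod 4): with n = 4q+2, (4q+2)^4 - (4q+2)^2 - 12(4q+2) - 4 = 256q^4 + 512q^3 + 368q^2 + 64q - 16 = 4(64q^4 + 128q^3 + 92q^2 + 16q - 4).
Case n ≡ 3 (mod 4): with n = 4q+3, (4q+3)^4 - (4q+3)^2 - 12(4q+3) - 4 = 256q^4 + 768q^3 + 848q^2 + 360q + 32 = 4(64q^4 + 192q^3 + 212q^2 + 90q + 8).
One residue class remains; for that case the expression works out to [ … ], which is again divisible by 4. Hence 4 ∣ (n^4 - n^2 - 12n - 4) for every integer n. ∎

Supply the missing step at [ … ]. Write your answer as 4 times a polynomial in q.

4(64q^4 + 64q^3 + 20q^2 - 10q - 4)

Only n ≡ 1 (mod 4) is unaccounted for. Put n = 4q+1:
(4q+1)^4 - (4q+1)^2 - 12(4q+1) - 4 expands to 256q^4 + 256q^3 + 80q^2 - 40q - 16,
and factoring out 4 leaves 4(64q^4 + 64q^3 + 20q^2 - 10q - 4).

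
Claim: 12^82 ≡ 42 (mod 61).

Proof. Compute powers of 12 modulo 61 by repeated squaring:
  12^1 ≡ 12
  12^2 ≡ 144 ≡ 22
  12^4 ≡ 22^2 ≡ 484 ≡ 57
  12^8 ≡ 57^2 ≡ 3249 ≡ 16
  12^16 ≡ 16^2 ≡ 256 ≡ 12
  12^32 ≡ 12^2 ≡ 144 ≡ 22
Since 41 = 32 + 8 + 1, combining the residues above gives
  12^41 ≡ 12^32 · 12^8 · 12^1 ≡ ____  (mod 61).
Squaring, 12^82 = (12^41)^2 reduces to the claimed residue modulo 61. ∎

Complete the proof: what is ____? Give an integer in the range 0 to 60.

15

12^32 · 12^8 · 12^1 ≡ 22 · 16 · 12 = 4224.
4224 mod 61 = 15, so 12^41 ≡ 15 (mod 61).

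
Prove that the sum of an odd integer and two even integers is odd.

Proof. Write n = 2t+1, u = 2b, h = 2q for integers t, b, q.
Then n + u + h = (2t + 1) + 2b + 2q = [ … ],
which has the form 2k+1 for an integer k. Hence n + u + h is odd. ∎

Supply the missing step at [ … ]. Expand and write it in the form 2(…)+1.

2(b + q + t) + 1

(2t + 1) + 2b + 2q = 2b + 2q + 2t + 1
= 2(b + q + t) + 1.
Since b + q + t is an integer, the sum is of the form 2k+1 for an integer k.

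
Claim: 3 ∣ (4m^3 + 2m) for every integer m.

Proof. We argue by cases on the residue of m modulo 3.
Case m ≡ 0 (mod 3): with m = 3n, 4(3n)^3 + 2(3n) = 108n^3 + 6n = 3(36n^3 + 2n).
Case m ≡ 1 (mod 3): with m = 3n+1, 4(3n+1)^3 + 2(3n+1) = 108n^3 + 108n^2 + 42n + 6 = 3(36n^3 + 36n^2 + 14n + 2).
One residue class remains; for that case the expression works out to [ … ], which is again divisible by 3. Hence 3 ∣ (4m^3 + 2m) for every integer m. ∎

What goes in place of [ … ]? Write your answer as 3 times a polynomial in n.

Only m ≡ 2 (mod 3) is unaccounted for. Put m = 3n+2:
4(3n+2)^3 + 2(3n+2) expands to 108n^3 + 216n^2 + 150n + 36,
and factoring out 3 leaves 3(36n^3 + 72n^2 + 50n + 12).

3(36n^3 + 72n^2 + 50n + 12)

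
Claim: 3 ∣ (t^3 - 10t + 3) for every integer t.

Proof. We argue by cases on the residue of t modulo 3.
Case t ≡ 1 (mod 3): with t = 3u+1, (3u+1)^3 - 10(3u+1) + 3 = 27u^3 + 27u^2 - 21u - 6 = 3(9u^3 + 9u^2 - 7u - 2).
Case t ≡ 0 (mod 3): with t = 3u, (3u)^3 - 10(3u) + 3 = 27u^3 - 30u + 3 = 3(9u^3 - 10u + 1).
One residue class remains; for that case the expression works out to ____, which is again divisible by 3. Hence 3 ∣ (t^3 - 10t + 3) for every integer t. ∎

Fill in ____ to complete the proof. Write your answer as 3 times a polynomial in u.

3(9u^3 + 18u^2 + 2u - 3)

Only t ≡ 2 (mod 3) is unaccounted for. Put t = 3u+2:
(3u+2)^3 - 10(3u+2) + 3 expands to 27u^3 + 54u^2 + 6u - 9,
and factoring out 3 leaves 3(9u^3 + 18u^2 + 2u - 3).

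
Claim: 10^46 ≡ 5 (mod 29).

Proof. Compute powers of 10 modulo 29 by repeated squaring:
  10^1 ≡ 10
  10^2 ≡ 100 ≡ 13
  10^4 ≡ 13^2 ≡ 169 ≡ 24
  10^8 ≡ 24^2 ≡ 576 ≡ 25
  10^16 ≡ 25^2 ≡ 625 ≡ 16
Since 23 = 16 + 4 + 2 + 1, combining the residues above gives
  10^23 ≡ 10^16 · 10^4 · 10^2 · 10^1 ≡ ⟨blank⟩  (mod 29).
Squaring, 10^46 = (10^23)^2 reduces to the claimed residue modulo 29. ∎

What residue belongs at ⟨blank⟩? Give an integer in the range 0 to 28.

11

10^16 · 10^4 · 10^2 · 10^1 ≡ 16 · 24 · 13 · 10 = 49920.
49920 mod 29 = 11, so 10^23 ≡ 11 (mod 29).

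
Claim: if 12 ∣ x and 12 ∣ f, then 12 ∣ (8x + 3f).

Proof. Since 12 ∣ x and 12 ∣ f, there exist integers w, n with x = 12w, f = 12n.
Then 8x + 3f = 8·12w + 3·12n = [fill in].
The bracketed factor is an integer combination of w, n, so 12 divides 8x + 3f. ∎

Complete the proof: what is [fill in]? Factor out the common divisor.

12(3n + 8w)

Pull the common 12 out of every term: 8·12w + 3·12n = 12(3n + 8w).
3n + 8w is an integer, which exhibits the divisibility.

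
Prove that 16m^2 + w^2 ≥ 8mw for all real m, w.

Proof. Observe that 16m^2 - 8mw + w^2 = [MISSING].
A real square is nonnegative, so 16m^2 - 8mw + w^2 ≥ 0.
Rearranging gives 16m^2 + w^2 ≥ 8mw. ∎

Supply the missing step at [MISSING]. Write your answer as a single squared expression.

(4m - w)^2

16m^2 - 8mw + w^2 is a perfect-square trinomial: the outer terms are (4m)^2 and (w)^2, and the cross term is -2·4m·w.
So 16m^2 - 8mw + w^2 = (4m - w)^2 ≥ 0.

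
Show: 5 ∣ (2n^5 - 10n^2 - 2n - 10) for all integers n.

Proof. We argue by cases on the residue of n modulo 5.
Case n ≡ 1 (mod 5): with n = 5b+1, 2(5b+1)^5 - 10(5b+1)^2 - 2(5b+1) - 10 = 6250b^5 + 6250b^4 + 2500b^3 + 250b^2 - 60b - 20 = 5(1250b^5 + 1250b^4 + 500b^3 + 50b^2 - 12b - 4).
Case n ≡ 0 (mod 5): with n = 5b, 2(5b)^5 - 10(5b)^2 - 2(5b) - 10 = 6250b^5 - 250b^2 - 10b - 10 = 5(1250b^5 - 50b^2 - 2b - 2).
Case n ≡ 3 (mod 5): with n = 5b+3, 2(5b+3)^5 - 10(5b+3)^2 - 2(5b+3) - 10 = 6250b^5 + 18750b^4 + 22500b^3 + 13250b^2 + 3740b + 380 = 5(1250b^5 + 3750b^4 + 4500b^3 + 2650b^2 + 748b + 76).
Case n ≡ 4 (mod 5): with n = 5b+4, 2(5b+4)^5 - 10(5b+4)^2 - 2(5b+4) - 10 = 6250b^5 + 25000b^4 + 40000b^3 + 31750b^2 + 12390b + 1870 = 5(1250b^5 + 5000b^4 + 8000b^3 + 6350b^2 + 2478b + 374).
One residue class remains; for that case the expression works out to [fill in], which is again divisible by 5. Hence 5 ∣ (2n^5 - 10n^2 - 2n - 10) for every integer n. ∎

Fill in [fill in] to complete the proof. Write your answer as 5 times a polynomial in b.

5(1250b^5 + 2500b^4 + 2000b^3 + 750b^2 + 118b + 2)

Only n ≡ 2 (mod 5) is unaccounted for. Put n = 5b+2:
2(5b+2)^5 - 10(5b+2)^2 - 2(5b+2) - 10 expands to 6250b^5 + 12500b^4 + 10000b^3 + 3750b^2 + 590b + 10,
and factoring out 5 leaves 5(1250b^5 + 2500b^4 + 2000b^3 + 750b^2 + 118b + 2).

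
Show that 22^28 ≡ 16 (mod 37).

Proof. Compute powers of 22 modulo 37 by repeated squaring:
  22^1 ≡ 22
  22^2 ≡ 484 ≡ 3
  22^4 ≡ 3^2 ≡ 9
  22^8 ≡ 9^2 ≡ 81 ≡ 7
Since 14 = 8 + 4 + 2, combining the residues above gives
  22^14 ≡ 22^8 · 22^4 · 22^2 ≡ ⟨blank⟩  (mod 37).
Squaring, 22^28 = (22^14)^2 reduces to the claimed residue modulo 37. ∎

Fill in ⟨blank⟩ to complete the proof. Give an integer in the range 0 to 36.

4

22^8 · 22^4 · 22^2 ≡ 7 · 9 · 3 = 189.
189 mod 37 = 4, so 22^14 ≡ 4 (mod 37).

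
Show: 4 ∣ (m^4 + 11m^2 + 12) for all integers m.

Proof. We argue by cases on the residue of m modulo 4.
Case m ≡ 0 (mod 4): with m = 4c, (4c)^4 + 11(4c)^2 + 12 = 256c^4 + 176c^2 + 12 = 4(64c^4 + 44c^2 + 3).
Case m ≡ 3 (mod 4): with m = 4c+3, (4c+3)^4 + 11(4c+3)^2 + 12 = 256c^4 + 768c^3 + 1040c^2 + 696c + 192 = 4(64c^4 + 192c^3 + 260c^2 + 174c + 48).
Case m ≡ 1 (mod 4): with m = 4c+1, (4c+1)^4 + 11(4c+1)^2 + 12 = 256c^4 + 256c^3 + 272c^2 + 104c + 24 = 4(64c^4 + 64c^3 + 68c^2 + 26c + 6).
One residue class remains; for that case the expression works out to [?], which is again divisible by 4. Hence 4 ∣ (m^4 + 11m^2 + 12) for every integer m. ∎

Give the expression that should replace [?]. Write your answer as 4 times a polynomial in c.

Only m ≡ 2 (mod 4) is unaccounted for. Put m = 4c+2:
(4c+2)^4 + 11(4c+2)^2 + 12 expands to 256c^4 + 512c^3 + 560c^2 + 304c + 72,
and factoring out 4 leaves 4(64c^4 + 128c^3 + 140c^2 + 76c + 18).

4(64c^4 + 128c^3 + 140c^2 + 76c + 18)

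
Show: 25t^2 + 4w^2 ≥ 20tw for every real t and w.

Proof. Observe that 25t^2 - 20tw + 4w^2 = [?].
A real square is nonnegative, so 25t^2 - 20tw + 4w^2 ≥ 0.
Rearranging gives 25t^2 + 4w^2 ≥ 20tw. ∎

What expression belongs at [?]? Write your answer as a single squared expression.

25t^2 - 20tw + 4w^2 is a perfect-square trinomial: the outer terms are (5t)^2 and (2w)^2, and the cross term is -2·5t·2w.
So 25t^2 - 20tw + 4w^2 = (5t - 2w)^2 ≥ 0.

(5t - 2w)^2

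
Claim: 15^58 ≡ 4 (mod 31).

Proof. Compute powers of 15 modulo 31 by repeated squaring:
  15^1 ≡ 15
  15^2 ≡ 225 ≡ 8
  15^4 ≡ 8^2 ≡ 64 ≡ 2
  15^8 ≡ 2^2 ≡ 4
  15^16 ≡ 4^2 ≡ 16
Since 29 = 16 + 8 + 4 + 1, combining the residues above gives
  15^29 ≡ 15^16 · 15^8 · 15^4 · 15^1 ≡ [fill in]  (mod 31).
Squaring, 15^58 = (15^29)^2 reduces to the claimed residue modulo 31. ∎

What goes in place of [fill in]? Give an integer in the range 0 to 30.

Multiply the listed residues: 16 · 4 · 2 · 15 = 64 → 128 → 1920.
Reducing modulo 31: 1920 = 61·31 + 29, so 15^29 ≡ 29.

29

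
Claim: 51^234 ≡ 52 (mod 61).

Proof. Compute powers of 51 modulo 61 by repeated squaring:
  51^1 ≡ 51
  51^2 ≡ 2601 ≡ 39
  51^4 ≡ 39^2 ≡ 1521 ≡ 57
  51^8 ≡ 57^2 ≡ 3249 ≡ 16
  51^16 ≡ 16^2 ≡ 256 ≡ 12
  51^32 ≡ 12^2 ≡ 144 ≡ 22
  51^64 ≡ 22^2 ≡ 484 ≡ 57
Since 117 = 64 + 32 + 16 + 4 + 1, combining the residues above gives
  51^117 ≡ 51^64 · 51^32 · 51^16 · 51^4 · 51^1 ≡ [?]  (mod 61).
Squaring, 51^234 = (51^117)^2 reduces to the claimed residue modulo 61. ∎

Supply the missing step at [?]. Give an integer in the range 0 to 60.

Multiply the listed residues: 57 · 22 · 12 · 57 · 51 = 1254 → 15048 → 857736 → 43744536.
Reducing modulo 61: 43744536 = 717123·61 + 33, so 51^117 ≡ 33.

33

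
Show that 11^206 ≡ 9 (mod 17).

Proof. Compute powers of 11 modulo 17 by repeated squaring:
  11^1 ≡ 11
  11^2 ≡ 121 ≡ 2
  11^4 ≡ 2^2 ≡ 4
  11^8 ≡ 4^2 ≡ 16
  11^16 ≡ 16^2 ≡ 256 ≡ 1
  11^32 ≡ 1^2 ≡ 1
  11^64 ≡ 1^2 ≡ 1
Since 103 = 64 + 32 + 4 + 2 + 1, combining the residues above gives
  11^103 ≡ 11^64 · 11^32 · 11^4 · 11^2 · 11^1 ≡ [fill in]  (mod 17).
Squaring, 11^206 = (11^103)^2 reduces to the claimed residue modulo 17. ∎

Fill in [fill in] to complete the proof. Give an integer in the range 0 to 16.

Multiply the listed residues: 1 · 1 · 4 · 2 · 11 = 1 → 4 → 8 → 88.
Reducing modulo 17: 88 = 5·17 + 3, so 11^103 ≡ 3.

3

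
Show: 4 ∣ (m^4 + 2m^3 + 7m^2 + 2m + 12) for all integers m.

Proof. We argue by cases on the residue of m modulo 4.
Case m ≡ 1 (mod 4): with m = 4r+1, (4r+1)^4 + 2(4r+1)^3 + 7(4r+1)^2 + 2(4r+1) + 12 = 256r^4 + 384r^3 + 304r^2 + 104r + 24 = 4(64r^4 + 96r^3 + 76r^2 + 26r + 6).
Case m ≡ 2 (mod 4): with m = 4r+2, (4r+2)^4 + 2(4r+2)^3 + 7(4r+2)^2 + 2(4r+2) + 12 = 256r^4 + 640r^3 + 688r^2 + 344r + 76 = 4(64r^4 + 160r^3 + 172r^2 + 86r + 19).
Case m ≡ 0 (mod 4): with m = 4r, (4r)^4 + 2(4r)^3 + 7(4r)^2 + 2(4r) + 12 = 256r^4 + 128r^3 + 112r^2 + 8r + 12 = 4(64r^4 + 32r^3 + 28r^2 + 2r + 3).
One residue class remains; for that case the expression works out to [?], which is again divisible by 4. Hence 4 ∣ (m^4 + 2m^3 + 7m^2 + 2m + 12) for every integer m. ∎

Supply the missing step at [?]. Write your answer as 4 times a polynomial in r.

The residues treated are {1, 2, 0}, so the missing case is m ≡ 3 (mod 4); write m = 4r+3.
Then (4r+3)^4 + 2(4r+3)^3 + 7(4r+3)^2 + 2(4r+3) + 12 = 256r^4 + 896r^3 + 1264r^2 + 824r + 216 = 4(64r^4 + 224r^3 + 316r^2 + 206r + 54).

4(64r^4 + 224r^3 + 316r^2 + 206r + 54)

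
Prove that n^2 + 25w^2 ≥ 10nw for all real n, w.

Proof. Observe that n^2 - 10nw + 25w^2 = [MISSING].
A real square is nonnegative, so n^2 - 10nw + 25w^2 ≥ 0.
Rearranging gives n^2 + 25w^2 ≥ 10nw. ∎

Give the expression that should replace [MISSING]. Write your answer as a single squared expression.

n^2 - 10nw + 25w^2 is a perfect-square trinomial: the outer terms are (n)^2 and (5w)^2, and the cross term is -2·n·5w.
So n^2 - 10nw + 25w^2 = (n - 5w)^2 ≥ 0.

(n - 5w)^2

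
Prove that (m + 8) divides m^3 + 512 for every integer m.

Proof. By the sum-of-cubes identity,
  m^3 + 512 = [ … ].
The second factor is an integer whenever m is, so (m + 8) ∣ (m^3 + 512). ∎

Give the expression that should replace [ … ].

(m + 8)(m^2 - 8m + 64)

Polynomial division of m^3 + 512 by m + 8 leaves remainder 0 and quotient m^2 - 8m + 64.
Hence m^3 + 512 = (m + 8)(m^2 - 8m + 64).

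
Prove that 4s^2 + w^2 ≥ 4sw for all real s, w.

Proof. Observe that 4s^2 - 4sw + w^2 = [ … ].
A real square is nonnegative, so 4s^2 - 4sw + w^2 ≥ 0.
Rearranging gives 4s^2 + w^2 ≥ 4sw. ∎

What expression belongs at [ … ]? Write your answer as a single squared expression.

(2s - w)^2

4s^2 - 4sw + w^2 is a perfect-square trinomial: the outer terms are (2s)^2 and (w)^2, and the cross term is -2·2s·w.
So 4s^2 - 4sw + w^2 = (2s - w)^2 ≥ 0.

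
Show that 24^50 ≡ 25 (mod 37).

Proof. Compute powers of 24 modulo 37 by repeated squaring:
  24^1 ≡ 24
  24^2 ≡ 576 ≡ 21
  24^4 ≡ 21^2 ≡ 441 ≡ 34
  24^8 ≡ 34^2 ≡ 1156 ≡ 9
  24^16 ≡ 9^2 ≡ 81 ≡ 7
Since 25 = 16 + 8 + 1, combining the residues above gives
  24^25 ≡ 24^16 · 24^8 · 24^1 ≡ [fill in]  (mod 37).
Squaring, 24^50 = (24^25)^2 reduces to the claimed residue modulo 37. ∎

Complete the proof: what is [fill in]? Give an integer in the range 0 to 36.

24^16 · 24^8 · 24^1 ≡ 7 · 9 · 24 = 1512.
1512 mod 37 = 32, so 24^25 ≡ 32 (mod 37).

32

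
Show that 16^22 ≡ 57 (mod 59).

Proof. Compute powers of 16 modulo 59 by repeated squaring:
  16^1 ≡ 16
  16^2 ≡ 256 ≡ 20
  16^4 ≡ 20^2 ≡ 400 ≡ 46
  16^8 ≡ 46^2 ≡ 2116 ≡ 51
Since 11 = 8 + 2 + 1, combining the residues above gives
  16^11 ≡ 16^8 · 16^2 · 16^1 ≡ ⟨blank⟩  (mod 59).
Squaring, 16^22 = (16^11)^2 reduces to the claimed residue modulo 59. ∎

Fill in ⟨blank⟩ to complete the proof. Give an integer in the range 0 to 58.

16^8 · 16^2 · 16^1 ≡ 51 · 20 · 16 = 16320.
16320 mod 59 = 36, so 16^11 ≡ 36 (mod 59).

36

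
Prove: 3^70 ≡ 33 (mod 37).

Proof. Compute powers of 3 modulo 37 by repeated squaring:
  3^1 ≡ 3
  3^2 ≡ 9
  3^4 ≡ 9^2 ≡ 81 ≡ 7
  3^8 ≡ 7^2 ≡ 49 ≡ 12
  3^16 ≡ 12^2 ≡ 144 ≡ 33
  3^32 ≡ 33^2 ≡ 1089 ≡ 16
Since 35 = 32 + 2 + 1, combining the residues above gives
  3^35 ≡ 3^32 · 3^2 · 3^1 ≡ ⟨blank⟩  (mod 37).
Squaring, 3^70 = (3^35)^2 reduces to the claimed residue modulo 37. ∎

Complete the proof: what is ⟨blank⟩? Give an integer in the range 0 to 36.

25

Multiply the listed residues: 16 · 9 · 3 = 144 → 432.
Reducing modulo 37: 432 = 11·37 + 25, so 3^35 ≡ 25.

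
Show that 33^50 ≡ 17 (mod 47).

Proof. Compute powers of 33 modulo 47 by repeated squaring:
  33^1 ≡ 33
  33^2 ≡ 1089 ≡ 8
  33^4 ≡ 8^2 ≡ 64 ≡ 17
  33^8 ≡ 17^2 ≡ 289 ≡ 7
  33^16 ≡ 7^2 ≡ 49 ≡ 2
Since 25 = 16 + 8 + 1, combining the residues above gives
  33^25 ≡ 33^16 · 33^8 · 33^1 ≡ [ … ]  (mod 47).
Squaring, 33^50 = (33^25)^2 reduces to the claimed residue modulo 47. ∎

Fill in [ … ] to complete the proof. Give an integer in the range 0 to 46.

33^16 · 33^8 · 33^1 ≡ 2 · 7 · 33 = 462.
462 mod 47 = 39, so 33^25 ≡ 39 (mod 47).

39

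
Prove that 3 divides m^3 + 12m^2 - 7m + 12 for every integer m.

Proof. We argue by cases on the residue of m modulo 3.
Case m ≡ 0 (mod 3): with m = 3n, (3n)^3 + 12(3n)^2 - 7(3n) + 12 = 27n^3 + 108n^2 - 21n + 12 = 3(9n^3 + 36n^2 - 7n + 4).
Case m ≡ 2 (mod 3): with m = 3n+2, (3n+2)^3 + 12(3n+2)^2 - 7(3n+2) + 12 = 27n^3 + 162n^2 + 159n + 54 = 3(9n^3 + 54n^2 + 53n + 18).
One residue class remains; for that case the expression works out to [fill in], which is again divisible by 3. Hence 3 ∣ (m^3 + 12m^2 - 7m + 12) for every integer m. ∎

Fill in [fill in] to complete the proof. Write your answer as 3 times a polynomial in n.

3(9n^3 + 45n^2 + 20n + 6)

The residues treated are {0, 2}, so the missing case is m ≡ 1 (mod 3); write m = 3n+1.
Then (3n+1)^3 + 12(3n+1)^2 - 7(3n+1) + 12 = 27n^3 + 135n^2 + 60n + 18 = 3(9n^3 + 45n^2 + 20n + 6).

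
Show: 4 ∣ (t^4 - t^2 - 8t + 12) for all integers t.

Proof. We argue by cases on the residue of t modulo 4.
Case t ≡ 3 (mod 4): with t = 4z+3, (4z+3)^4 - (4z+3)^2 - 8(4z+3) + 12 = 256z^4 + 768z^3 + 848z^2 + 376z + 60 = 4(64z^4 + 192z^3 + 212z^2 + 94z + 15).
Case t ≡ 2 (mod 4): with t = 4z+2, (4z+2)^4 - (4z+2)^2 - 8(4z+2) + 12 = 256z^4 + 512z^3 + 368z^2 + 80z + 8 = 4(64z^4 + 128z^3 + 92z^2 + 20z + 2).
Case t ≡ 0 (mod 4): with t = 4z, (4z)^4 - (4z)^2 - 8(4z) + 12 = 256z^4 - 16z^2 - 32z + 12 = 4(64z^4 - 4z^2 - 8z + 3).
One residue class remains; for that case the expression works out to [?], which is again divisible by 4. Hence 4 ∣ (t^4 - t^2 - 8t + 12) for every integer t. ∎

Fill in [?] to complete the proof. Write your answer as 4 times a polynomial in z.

Only t ≡ 1 (mod 4) is unaccounted for. Put t = 4z+1:
(4z+1)^4 - (4z+1)^2 - 8(4z+1) + 12 expands to 256z^4 + 256z^3 + 80z^2 - 24z + 4,
and factoring out 4 leaves 4(64z^4 + 64z^3 + 20z^2 - 6z + 1).

4(64z^4 + 64z^3 + 20z^2 - 6z + 1)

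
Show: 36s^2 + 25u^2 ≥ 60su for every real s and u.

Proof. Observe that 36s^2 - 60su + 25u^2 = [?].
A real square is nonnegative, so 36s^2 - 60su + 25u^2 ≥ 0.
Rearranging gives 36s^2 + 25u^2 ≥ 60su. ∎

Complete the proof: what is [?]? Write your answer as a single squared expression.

36s^2 - 60su + 25u^2 is a perfect-square trinomial: the outer terms are (6s)^2 and (5u)^2, and the cross term is -2·6s·5u.
So 36s^2 - 60su + 25u^2 = (6s - 5u)^2 ≥ 0.

(6s - 5u)^2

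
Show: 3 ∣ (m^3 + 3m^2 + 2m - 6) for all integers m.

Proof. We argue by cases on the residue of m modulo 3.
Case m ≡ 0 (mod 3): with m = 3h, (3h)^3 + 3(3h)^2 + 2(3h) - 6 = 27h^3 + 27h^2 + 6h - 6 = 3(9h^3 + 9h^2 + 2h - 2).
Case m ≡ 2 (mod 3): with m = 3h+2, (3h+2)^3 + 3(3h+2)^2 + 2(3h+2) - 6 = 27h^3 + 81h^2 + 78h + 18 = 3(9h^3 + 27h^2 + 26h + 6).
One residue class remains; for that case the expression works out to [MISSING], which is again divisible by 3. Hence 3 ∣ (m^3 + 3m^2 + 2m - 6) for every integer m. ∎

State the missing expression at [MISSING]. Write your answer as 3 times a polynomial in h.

The residues treated are {0, 2}, so the missing case is m ≡ 1 (mod 3); write m = 3h+1.
Then (3h+1)^3 + 3(3h+1)^2 + 2(3h+1) - 6 = 27h^3 + 54h^2 + 33h = 3(9h^3 + 18h^2 + 11h).

3(9h^3 + 18h^2 + 11h)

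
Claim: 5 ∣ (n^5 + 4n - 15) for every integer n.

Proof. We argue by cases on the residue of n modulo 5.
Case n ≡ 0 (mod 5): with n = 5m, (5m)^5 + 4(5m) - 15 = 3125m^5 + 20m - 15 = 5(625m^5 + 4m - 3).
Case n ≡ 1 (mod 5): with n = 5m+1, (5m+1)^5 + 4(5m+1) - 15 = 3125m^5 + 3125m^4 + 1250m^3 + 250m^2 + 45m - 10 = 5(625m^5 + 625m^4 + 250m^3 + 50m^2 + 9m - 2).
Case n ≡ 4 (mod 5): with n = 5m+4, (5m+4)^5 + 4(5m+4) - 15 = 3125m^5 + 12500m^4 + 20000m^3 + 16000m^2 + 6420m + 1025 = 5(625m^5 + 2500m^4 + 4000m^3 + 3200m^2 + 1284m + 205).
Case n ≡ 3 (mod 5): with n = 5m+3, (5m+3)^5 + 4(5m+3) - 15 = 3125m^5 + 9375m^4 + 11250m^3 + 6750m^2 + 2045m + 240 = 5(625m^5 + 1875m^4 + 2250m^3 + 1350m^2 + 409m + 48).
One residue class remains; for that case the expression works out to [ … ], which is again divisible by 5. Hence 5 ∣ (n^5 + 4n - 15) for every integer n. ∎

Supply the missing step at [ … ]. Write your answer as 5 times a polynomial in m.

Only n ≡ 2 (mod 5) is unaccounted for. Put n = 5m+2:
(5m+2)^5 + 4(5m+2) - 15 expands to 3125m^5 + 6250m^4 + 5000m^3 + 2000m^2 + 420m + 25,
and factoring out 5 leaves 5(625m^5 + 1250m^4 + 1000m^3 + 400m^2 + 84m + 5).

5(625m^5 + 1250m^4 + 1000m^3 + 400m^2 + 84m + 5)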